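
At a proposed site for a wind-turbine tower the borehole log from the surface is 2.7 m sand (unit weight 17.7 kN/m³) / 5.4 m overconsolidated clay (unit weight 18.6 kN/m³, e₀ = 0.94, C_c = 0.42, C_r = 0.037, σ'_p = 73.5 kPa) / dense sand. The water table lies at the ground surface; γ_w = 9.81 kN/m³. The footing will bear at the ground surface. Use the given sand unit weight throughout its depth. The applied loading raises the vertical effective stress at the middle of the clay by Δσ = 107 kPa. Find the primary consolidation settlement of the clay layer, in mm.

Mid-depth of clay below the ground surface: z = 2.7 + 5.4/2 = 5.4 m.
Total vertical stress at mid-clay: σ_v = 17.7×2.7 + 18.6×2.7 = 98.01 kPa.
Pore pressure: u = 9.81×(5.4 − 0) = 52.974 kPa.
Initial effective stress: σ'_0 = σ_v − u = 98.01 − 52.974 = 45.036 kPa.
Final effective stress: σ'_f = 45.036 + 107 = 152.04 kPa.
σ'_f = 152.04 > σ'_p = 73.5 kPa, so the stress path crosses the preconsolidation pressure — recompression up to σ'_p, then virgin compression beyond:
S_c = H/(1+e₀)·[C_r·log₁₀(σ'_p/σ'_0) + C_c·log₁₀(σ'_f/σ'_p)]
    = 5.4/1.94 × [0.037×log₁₀(73.5/45.036) + 0.42×log₁₀(152.04/73.5)]
    = 2.7835 × [0.0078709 + 0.13258] = 0.3909 m

S_c ≈ 391 mm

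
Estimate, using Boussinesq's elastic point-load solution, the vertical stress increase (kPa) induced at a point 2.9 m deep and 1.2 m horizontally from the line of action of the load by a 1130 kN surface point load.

Boussinesq vertical stress below a point load on an elastic half-space:
Δσ_z = 3P/(2πz²) · [1 + (r/z)²]^(−5/2)
r/z = 1.2/2.9 = 0.41379; [1+(r/z)²]^(−5/2) = 0.6736.
Δσ_z = 3×1130/(2π×2.9²) × 0.6736 = 64.154 × 0.6736 = 43.21 kPa

Δσ_z ≈ 43.2 kPa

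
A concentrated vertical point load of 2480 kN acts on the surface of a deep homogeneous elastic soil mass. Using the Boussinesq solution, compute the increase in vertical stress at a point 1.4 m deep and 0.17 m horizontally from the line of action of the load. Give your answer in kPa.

Δσ_z ≈ 582 kPa

Boussinesq vertical stress below a point load on an elastic half-space:
Δσ_z = 3P/(2πz²) · [1 + (r/z)²]^(−5/2)
r/z = 0.17/1.4 = 0.12143; [1+(r/z)²]^(−5/2) = 0.96407.
Δσ_z = 3×2480/(2π×1.4²) × 0.96407 = 604.14 × 0.96407 = 582.4 kPa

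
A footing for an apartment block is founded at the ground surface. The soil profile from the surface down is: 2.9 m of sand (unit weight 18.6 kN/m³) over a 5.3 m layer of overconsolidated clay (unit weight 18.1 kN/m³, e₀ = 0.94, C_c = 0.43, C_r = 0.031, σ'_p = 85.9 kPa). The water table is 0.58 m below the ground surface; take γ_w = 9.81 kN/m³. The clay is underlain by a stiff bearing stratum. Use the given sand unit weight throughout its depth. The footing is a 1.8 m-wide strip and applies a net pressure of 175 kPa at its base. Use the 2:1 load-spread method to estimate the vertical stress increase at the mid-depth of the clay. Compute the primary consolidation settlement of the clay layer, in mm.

Mid-depth of clay below the ground surface: z = 2.9 + 5.3/2 = 5.55 m.
Total vertical stress at mid-clay: σ_v = 18.6×2.9 + 18.1×2.65 = 101.91 kPa.
Pore pressure: u = 9.81×(5.55 − 0.58) = 48.756 kPa.
Initial effective stress: σ'_0 = σ_v − u = 101.91 − 48.756 = 53.154 kPa.
Stress increase at mid-clay by the 2:1 spreading method:
Δσ = qB/(B+z) = 175×1.8/(1.8+5.55) = 42.857 kPa
Final effective stress: σ'_f = 53.154 + 42.857 = 96.011 kPa.
σ'_f = 96.011 > σ'_p = 85.9 kPa, so the stress path crosses the preconsolidation pressure — recompression up to σ'_p, then virgin compression beyond:
S_c = H/(1+e₀)·[C_r·log₁₀(σ'_p/σ'_0) + C_c·log₁₀(σ'_f/σ'_p)]
    = 5.3/1.94 × [0.031×log₁₀(85.9/53.154) + 0.43×log₁₀(96.011/85.9)]
    = 2.732 × [0.0064622 + 0.020781] = 0.07443 m

S_c ≈ 74.4 mm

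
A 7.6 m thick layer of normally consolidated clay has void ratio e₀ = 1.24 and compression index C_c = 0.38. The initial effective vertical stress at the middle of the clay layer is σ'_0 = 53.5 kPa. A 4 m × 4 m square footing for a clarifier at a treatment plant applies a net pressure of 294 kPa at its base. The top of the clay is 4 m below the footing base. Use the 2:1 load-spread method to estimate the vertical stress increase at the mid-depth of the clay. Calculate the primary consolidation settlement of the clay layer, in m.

S_c ≈ 0.274 m

Mid-depth of clay below the footing base: z = 4 + 7.6/2 = 7.8 m.
Stress increase at mid-clay by the 2:1 spreading method:
Δσ = qBL/((B+z)(L+z)) = 294×4×4/((4+7.8)(4+7.8)) = 33.783 kPa
Final effective stress: σ'_f = σ'_0 + Δσ = 53.5 + 33.783 = 87.283 kPa.
Normally consolidated clay, so the full stress increment lies on the virgin compression line:
S_c = C_c·H/(1+e₀)·log₁₀(σ'_f/σ'_0) = 0.38×7.6/(1+1.24)×log₁₀(87.283/53.5)
    = 1.2893 × 0.21258 = 0.2741 m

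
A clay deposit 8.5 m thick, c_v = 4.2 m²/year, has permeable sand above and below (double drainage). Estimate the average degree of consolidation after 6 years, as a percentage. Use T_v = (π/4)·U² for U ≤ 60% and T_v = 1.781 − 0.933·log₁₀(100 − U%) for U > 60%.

U ≈ 97.4 %

Drainage path length: H_d = H/2 = 4.25 m (double drainage).
T_v = c_v·t/H_d² = 4.2×6/4.25² = 1.3952.
T_v = 1.3952 corresponds to the U > 60% branch:
U = 1 − 10^((1.781 − T_v)/0.933)/100 = 0.9741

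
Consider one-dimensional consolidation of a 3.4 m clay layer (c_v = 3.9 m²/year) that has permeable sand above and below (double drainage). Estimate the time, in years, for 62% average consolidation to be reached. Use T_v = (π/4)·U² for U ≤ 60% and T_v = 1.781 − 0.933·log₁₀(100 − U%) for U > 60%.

t ≈ 0.228 years

Drainage path length: H_d = H/2 = 1.7 m (double drainage).
U > 60%: T_v = 1.781 − 0.933·log₁₀(100 − 62) = 0.30706.
t = T_v·H_d²/c_v = 0.30706×1.7²/3.9 = 0.2275 years.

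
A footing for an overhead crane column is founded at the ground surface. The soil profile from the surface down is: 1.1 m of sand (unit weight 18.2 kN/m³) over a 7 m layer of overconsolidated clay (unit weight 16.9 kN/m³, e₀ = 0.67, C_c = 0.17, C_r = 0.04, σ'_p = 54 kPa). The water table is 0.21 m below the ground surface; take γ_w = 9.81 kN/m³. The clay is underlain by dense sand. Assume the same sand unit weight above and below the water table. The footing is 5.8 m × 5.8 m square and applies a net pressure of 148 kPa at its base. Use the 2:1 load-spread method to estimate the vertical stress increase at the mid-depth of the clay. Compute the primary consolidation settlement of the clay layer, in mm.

S_c ≈ 159 mm

Mid-depth of clay below the ground surface: z = 1.1 + 7/2 = 4.6 m.
Total vertical stress at mid-clay: σ_v = 18.2×1.1 + 16.9×3.5 = 79.17 kPa.
Pore pressure: u = 9.81×(4.6 − 0.21) = 43.066 kPa.
Initial effective stress: σ'_0 = σ_v − u = 79.17 − 43.066 = 36.104 kPa.
Stress increase at mid-clay by the 2:1 spreading method:
Δσ = qBL/((B+z)(L+z)) = 148×5.8×5.8/((5.8+4.6)(5.8+4.6)) = 46.031 kPa
Final effective stress: σ'_f = 36.104 + 46.031 = 82.135 kPa.
σ'_f = 82.135 > σ'_p = 54 kPa, so the stress path crosses the preconsolidation pressure — recompression up to σ'_p, then virgin compression beyond:
S_c = H/(1+e₀)·[C_r·log₁₀(σ'_p/σ'_0) + C_c·log₁₀(σ'_f/σ'_p)]
    = 7/1.67 × [0.04×log₁₀(54/36.104) + 0.17×log₁₀(82.135/54)]
    = 4.1916 × [0.0069935 + 0.030963] = 0.1591 m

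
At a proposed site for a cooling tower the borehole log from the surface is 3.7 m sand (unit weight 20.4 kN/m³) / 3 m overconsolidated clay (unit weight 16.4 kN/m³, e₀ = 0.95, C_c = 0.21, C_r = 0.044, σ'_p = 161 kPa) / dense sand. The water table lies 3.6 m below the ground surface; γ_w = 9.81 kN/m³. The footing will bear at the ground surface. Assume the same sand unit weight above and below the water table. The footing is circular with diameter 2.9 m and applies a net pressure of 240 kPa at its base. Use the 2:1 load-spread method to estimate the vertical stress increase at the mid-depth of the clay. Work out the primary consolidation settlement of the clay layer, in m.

S_c ≈ 0.00914 m

Mid-depth of clay below the ground surface: z = 3.7 + 3/2 = 5.2 m.
Total vertical stress at mid-clay: σ_v = 20.4×3.7 + 16.4×1.5 = 100.08 kPa.
Pore pressure: u = 9.81×(5.2 − 3.6) = 15.696 kPa.
Initial effective stress: σ'_0 = σ_v − u = 100.08 − 15.696 = 84.384 kPa.
Stress increase at mid-clay by the 2:1 spreading method:
Δσ ≈ qD²/(D+z)² = 240×2.9²/(2.9+5.2)² = 30.764 kPa
Final effective stress: σ'_f = 84.384 + 30.764 = 115.15 kPa.
σ'_f = 115.15 ≤ σ'_p = 161 kPa, so the clay remains overconsolidated and only the recompression index applies:
S_c = C_r·H/(1+e₀)·log₁₀(σ'_f/σ'_0) = 0.044×3/1.95×log₁₀(115.15/84.384)
    = 0.067694 × 0.135 = 0.009139 m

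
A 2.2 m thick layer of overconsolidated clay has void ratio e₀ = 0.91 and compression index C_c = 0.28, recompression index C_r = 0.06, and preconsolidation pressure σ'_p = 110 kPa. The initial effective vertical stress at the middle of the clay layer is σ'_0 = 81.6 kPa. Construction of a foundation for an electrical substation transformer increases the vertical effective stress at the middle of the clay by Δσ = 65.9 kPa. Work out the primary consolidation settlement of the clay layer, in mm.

S_c ≈ 50.1 mm

Final effective stress: σ'_f = 81.6 + 65.9 = 147.5 kPa.
σ'_f = 147.5 > σ'_p = 110 kPa, so the stress path crosses the preconsolidation pressure — recompression up to σ'_p, then virgin compression beyond:
S_c = H/(1+e₀)·[C_r·log₁₀(σ'_p/σ'_0) + C_c·log₁₀(σ'_f/σ'_p)]
    = 2.2/1.91 × [0.06×log₁₀(110/81.6) + 0.28×log₁₀(147.5/110)]
    = 1.1518 × [0.0077822 + 0.035672] = 0.05005 m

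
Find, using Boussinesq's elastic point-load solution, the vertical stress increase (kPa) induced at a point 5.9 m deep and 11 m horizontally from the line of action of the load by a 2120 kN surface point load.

Δσ_z ≈ 0.686 kPa

Boussinesq vertical stress below a point load on an elastic half-space:
Δσ_z = 3P/(2πz²) · [1 + (r/z)²]^(−5/2)
r/z = 11/5.9 = 1.8644; [1+(r/z)²]^(−5/2) = 0.023592.
Δσ_z = 3×2120/(2π×5.9²) × 0.023592 = 29.079 × 0.023592 = 0.686 kPa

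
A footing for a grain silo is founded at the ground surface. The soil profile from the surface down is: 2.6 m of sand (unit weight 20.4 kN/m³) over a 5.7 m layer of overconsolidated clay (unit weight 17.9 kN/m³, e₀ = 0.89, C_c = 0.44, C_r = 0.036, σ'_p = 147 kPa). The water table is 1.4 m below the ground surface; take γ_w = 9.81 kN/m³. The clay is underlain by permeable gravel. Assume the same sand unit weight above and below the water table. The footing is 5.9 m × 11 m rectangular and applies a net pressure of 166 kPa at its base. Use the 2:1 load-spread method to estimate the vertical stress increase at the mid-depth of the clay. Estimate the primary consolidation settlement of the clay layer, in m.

Mid-depth of clay below the ground surface: z = 2.6 + 5.7/2 = 5.45 m.
Total vertical stress at mid-clay: σ_v = 20.4×2.6 + 17.9×2.85 = 104.06 kPa.
Pore pressure: u = 9.81×(5.45 − 1.4) = 39.73 kPa.
Initial effective stress: σ'_0 = σ_v − u = 104.06 − 39.73 = 64.33 kPa.
Stress increase at mid-clay by the 2:1 spreading method:
Δσ = qBL/((B+z)(L+z)) = 166×5.9×11/((5.9+5.45)(11+5.45)) = 57.702 kPa
Final effective stress: σ'_f = 64.33 + 57.702 = 122.03 kPa.
σ'_f = 122.03 ≤ σ'_p = 147 kPa, so the clay remains overconsolidated and only the recompression index applies:
S_c = C_r·H/(1+e₀)·log₁₀(σ'_f/σ'_0) = 0.036×5.7/1.89×log₁₀(122.03/64.33)
    = 0.10857 × 0.27805 = 0.03019 m

S_c ≈ 0.0302 m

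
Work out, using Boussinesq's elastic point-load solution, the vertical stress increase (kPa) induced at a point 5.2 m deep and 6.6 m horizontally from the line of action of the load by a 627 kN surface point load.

Boussinesq vertical stress below a point load on an elastic half-space:
Δσ_z = 3P/(2πz²) · [1 + (r/z)²]^(−5/2)
r/z = 6.6/5.2 = 1.2692; [1+(r/z)²]^(−5/2) = 0.090783.
Δσ_z = 3×627/(2π×5.2²) × 0.090783 = 11.071 × 0.090783 = 1.005 kPa

Δσ_z ≈ 1.01 kPa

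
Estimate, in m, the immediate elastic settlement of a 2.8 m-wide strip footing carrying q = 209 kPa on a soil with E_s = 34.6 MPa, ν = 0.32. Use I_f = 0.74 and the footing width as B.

Immediate (elastic) settlement: S_e = q·B·(1−ν²)/E_s · I_f.
E_s = 34.6 MPa = 34600 kPa.
S_e = 209 × 2.8 × (1 − 0.32²) / 34600 × 0.74
    = 209 × 2.8 × 0.8976 / 34600 × 0.74
    = 0.01123 m

S_e ≈ 0.0112 m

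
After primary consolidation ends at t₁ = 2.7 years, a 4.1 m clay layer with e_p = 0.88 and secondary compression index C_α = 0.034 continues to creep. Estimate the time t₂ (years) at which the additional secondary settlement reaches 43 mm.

S_s = C_α·H/(1+e_p)·log₁₀(t₂/t₁) ⇒ log₁₀(t₂/t₁) = S_s·(1+e_p)/(C_α·H).
log₁₀(t₂/t₁) = 0.043 × (1+0.88) / (0.034×4.1) = 0.5799
t₂ = t₁ × 10^0.5799 = 2.7 × 3.801 = 10.26 years

t₂ ≈ 10.3 years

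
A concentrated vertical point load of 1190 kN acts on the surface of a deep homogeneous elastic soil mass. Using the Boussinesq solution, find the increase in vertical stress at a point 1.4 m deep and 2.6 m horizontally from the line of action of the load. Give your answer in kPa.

Boussinesq vertical stress below a point load on an elastic half-space:
Δσ_z = 3P/(2πz²) · [1 + (r/z)²]^(−5/2)
r/z = 2.6/1.4 = 1.8571; [1+(r/z)²]^(−5/2) = 0.023952.
Δσ_z = 3×1190/(2π×1.4²) × 0.023952 = 289.89 × 0.023952 = 6.943 kPa

Δσ_z ≈ 6.94 kPa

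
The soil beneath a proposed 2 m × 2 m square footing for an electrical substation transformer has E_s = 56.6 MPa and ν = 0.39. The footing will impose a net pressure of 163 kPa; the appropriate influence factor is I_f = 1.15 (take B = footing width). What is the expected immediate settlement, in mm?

S_e ≈ 5.62 mm

Immediate (elastic) settlement: S_e = q·B·(1−ν²)/E_s · I_f.
E_s = 56.6 MPa = 56600 kPa.
S_e = 163 × 2 × (1 − 0.39²) / 56600 × 1.15
    = 163 × 2 × 0.8479 / 56600 × 1.15
    = 0.005616 m = 5.616 mm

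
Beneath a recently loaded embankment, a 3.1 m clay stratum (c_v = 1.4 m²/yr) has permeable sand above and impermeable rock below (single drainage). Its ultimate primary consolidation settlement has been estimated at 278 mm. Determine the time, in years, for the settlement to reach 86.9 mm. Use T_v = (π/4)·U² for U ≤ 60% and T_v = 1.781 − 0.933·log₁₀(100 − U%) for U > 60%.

t ≈ 0.527 years

Drainage path length: H_d = H = 3.1 m (single drainage).
U = S(t)/S_ult = 86.9/278 = 0.3126.
U ≤ 60%: T_v = (π/4)·U² = (π/4)×0.31259² = 0.076743.
t = T_v·H_d²/c_v = 0.076743×3.1²/1.4 = 0.5268 years.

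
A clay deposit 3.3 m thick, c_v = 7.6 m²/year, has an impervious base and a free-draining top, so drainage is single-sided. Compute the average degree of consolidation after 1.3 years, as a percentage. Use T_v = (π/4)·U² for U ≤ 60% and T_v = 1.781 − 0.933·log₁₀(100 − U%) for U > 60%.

Drainage path length: H_d = H = 3.3 m (single drainage).
T_v = c_v·t/H_d² = 7.6×1.3/3.3² = 0.90725.
T_v = 0.90725 corresponds to the U > 60% branch:
U = 1 − 10^((1.781 − T_v)/0.933)/100 = 0.9136

U ≈ 91.4 %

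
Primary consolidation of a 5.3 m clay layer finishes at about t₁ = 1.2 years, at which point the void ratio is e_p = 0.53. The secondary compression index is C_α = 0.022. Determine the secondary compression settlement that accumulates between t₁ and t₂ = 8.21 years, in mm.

S_s ≈ 63.6 mm

Secondary compression: S_s = C_α·H/(1+e_p)·log₁₀(t₂/t₁)
S_s = 0.022×5.3/(1+0.53)×log₁₀(8.21/1.2)
    = 0.07621 × 0.8352 = 0.06365 m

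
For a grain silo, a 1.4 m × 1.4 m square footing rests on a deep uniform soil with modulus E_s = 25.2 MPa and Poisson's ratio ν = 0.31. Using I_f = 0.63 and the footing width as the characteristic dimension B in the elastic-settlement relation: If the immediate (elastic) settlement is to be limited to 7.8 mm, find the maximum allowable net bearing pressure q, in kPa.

E_s = 25.2 MPa = 25200 kPa.
S_e = q·B·(1−ν²)/E_s · I_f  ⇒  q = S_e·E_s / (B·(1−ν²)·I_f).
q = 0.0078 × 25200 / (1.4 × 0.9039 × 0.63) = 246.6 kPa

q ≈ 247 kPa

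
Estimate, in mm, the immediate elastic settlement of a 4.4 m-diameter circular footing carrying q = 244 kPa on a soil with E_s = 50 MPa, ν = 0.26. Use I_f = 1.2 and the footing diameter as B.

Immediate (elastic) settlement: S_e = q·B·(1−ν²)/E_s · I_f.
E_s = 50 MPa = 50000 kPa.
S_e = 244 × 4.4 × (1 − 0.26²) / 50000 × 1.2
    = 244 × 4.4 × 0.9324 / 50000 × 1.2
    = 0.02402 m = 24.02 mm

S_e ≈ 24 mm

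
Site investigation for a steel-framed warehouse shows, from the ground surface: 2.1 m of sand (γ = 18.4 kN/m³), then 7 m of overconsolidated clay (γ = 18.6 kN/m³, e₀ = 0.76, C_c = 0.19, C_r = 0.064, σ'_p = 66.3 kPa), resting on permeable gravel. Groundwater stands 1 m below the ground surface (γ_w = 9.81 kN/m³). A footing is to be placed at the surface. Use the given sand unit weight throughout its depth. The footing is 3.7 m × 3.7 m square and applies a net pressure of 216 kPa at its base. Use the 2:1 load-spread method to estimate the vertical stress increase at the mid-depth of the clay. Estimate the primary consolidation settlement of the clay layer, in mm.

Mid-depth of clay below the ground surface: z = 2.1 + 7/2 = 5.6 m.
Total vertical stress at mid-clay: σ_v = 18.4×2.1 + 18.6×3.5 = 103.74 kPa.
Pore pressure: u = 9.81×(5.6 − 1) = 45.126 kPa.
Initial effective stress: σ'_0 = σ_v − u = 103.74 − 45.126 = 58.614 kPa.
Stress increase at mid-clay by the 2:1 spreading method:
Δσ = qBL/((B+z)(L+z)) = 216×3.7×3.7/((3.7+5.6)(3.7+5.6)) = 34.189 kPa
Final effective stress: σ'_f = 58.614 + 34.189 = 92.803 kPa.
σ'_f = 92.803 > σ'_p = 66.3 kPa, so the stress path crosses the preconsolidation pressure — recompression up to σ'_p, then virgin compression beyond:
S_c = H/(1+e₀)·[C_r·log₁₀(σ'_p/σ'_0) + C_c·log₁₀(σ'_f/σ'_p)]
    = 7/1.76 × [0.064×log₁₀(66.3/58.614) + 0.19×log₁₀(92.803/66.3)]
    = 3.9773 × [0.0034248 + 0.027749] = 0.124 m

S_c ≈ 124 mm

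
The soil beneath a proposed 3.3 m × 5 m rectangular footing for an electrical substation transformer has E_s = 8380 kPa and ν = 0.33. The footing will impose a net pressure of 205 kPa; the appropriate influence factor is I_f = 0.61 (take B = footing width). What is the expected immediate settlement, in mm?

S_e ≈ 43.9 mm

Immediate (elastic) settlement: S_e = q·B·(1−ν²)/E_s · I_f.
S_e = 205 × 3.3 × (1 − 0.33²) / 8380 × 0.61
    = 205 × 3.3 × 0.8911 / 8380 × 0.61
    = 0.04388 m = 43.88 mm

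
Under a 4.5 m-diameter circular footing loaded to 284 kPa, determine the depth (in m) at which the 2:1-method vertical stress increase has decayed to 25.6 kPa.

z ≈ 10.5 m

2:1 spreading — at depth z the loaded area has grown by z in each plan dimension:
qD²/(D+z)² = Δσ_z ⇒ z = D(√(q/Δσ_z) − 1) = 4.5×(√(284/25.6) − 1) = 10.49 m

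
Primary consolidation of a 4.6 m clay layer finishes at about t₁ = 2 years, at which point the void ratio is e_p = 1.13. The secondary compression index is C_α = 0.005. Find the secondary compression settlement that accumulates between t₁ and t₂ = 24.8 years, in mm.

Secondary compression: S_s = C_α·H/(1+e_p)·log₁₀(t₂/t₁)
S_s = 0.005×4.6/(1+1.13)×log₁₀(24.8/2)
    = 0.0108 × 1.093 = 0.01181 m

S_s ≈ 11.8 mm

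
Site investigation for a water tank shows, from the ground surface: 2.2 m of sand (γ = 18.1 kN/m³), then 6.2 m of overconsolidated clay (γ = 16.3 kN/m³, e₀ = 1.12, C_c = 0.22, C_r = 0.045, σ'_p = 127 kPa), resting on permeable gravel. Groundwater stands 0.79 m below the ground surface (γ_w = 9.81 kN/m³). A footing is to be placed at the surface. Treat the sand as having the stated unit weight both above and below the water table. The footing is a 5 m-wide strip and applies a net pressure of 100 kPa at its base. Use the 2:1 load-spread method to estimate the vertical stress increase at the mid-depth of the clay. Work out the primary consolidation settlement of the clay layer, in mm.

Mid-depth of clay below the ground surface: z = 2.2 + 6.2/2 = 5.3 m.
Total vertical stress at mid-clay: σ_v = 18.1×2.2 + 16.3×3.1 = 90.35 kPa.
Pore pressure: u = 9.81×(5.3 − 0.79) = 44.243 kPa.
Initial effective stress: σ'_0 = σ_v − u = 90.35 − 44.243 = 46.107 kPa.
Stress increase at mid-clay by the 2:1 spreading method:
Δσ = qB/(B+z) = 100×5/(5+5.3) = 48.544 kPa
Final effective stress: σ'_f = 46.107 + 48.544 = 94.651 kPa.
σ'_f = 94.651 ≤ σ'_p = 127 kPa, so the clay remains overconsolidated and only the recompression index applies:
S_c = C_r·H/(1+e₀)·log₁₀(σ'_f/σ'_0) = 0.045×6.2/2.12×log₁₀(94.651/46.107)
    = 0.1316 × 0.31236 = 0.04111 m

S_c ≈ 41.1 mm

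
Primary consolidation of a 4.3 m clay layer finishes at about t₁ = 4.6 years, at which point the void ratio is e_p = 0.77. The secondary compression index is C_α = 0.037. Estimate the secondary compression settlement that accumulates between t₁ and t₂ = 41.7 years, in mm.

Secondary compression: S_s = C_α·H/(1+e_p)·log₁₀(t₂/t₁)
S_s = 0.037×4.3/(1+0.77)×log₁₀(41.7/4.6)
    = 0.08989 × 0.9574 = 0.08606 m

S_s ≈ 86.1 mm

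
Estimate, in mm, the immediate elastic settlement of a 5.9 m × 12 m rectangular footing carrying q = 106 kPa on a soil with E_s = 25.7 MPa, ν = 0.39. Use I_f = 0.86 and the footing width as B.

Immediate (elastic) settlement: S_e = q·B·(1−ν²)/E_s · I_f.
E_s = 25.7 MPa = 25700 kPa.
S_e = 106 × 5.9 × (1 − 0.39²) / 25700 × 0.86
    = 106 × 5.9 × 0.8479 / 25700 × 0.86
    = 0.01774 m = 17.74 mm

S_e ≈ 17.7 mm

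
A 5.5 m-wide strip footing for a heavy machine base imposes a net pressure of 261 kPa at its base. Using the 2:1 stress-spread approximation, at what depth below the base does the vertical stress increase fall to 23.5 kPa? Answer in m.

2:1 spreading — at depth z the loaded area has grown by z in each plan dimension:
qB/(B+z) = Δσ_z ⇒ z = qB/Δσ_z − B = 261×5.5/23.5 − 5.5 = 55.59 m

z ≈ 55.6 m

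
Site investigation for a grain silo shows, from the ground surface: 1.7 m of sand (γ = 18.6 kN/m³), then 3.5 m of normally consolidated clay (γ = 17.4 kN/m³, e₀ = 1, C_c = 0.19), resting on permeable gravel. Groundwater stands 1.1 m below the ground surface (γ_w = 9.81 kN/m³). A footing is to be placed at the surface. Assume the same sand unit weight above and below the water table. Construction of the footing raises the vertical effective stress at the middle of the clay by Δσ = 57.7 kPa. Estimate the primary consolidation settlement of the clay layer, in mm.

S_c ≈ 131 mm

Mid-depth of clay below the ground surface: z = 1.7 + 3.5/2 = 3.45 m.
Total vertical stress at mid-clay: σ_v = 18.6×1.7 + 17.4×1.75 = 62.07 kPa.
Pore pressure: u = 9.81×(3.45 − 1.1) = 23.054 kPa.
Initial effective stress: σ'_0 = σ_v − u = 62.07 − 23.054 = 39.016 kPa.
Final effective stress: σ'_f = σ'_0 + Δσ = 39.016 + 57.7 = 96.716 kPa.
Normally consolidated clay, so the full stress increment lies on the virgin compression line:
S_c = C_c·H/(1+e₀)·log₁₀(σ'_f/σ'_0) = 0.19×3.5/(1+1)×log₁₀(96.716/39.016)
    = 0.3325 × 0.39426 = 0.1311 m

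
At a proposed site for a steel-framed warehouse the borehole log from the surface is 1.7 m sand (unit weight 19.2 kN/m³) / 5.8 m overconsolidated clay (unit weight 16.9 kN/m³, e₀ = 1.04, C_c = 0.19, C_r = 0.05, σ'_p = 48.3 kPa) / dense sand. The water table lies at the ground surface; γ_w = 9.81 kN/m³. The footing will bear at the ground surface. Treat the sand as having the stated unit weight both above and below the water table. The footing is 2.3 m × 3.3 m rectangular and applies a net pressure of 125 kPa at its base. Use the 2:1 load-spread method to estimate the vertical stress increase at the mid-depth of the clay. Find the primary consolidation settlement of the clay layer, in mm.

Mid-depth of clay below the ground surface: z = 1.7 + 5.8/2 = 4.6 m.
Total vertical stress at mid-clay: σ_v = 19.2×1.7 + 16.9×2.9 = 81.65 kPa.
Pore pressure: u = 9.81×(4.6 − 0) = 45.126 kPa.
Initial effective stress: σ'_0 = σ_v − u = 81.65 − 45.126 = 36.524 kPa.
Stress increase at mid-clay by the 2:1 spreading method:
Δσ = qBL/((B+z)(L+z)) = 125×2.3×3.3/((2.3+4.6)(3.3+4.6)) = 17.405 kPa
Final effective stress: σ'_f = 36.524 + 17.405 = 53.929 kPa.
σ'_f = 53.929 > σ'_p = 48.3 kPa, so the stress path crosses the preconsolidation pressure — recompression up to σ'_p, then virgin compression beyond:
S_c = H/(1+e₀)·[C_r·log₁₀(σ'_p/σ'_0) + C_c·log₁₀(σ'_f/σ'_p)]
    = 5.8/2.04 × [0.05×log₁₀(48.3/36.524) + 0.19×log₁₀(53.929/48.3)]
    = 2.8431 × [0.0060684 + 0.0090963] = 0.04311 m

S_c ≈ 43.1 mm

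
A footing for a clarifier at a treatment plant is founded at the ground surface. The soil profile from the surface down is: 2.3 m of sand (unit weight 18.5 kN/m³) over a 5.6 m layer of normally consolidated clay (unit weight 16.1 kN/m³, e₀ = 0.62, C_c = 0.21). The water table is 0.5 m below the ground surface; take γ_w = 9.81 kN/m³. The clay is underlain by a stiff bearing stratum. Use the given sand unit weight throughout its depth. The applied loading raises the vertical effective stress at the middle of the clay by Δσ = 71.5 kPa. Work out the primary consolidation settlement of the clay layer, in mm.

S_c ≈ 311 mm

Mid-depth of clay below the ground surface: z = 2.3 + 5.6/2 = 5.1 m.
Total vertical stress at mid-clay: σ_v = 18.5×2.3 + 16.1×2.8 = 87.63 kPa.
Pore pressure: u = 9.81×(5.1 − 0.5) = 45.126 kPa.
Initial effective stress: σ'_0 = σ_v − u = 87.63 − 45.126 = 42.504 kPa.
Final effective stress: σ'_f = σ'_0 + Δσ = 42.504 + 71.5 = 114 kPa.
Normally consolidated clay, so the full stress increment lies on the virgin compression line:
S_c = C_c·H/(1+e₀)·log₁₀(σ'_f/σ'_0) = 0.21×5.6/(1+0.62)×log₁₀(114/42.504)
    = 0.72593 × 0.42848 = 0.311 m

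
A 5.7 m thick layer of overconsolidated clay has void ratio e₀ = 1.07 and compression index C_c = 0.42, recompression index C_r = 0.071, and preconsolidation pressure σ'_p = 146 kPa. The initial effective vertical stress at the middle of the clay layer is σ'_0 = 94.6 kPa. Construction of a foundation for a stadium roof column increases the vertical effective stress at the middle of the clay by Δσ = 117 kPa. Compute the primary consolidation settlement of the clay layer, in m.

Final effective stress: σ'_f = 94.6 + 117 = 211.6 kPa.
σ'_f = 211.6 > σ'_p = 146 kPa, so the stress path crosses the preconsolidation pressure — recompression up to σ'_p, then virgin compression beyond:
S_c = H/(1+e₀)·[C_r·log₁₀(σ'_p/σ'_0) + C_c·log₁₀(σ'_f/σ'_p)]
    = 5.7/2.07 × [0.071×log₁₀(146/94.6) + 0.42×log₁₀(211.6/146)]
    = 2.7536 × [0.013381 + 0.067688] = 0.2232 m

S_c ≈ 0.223 m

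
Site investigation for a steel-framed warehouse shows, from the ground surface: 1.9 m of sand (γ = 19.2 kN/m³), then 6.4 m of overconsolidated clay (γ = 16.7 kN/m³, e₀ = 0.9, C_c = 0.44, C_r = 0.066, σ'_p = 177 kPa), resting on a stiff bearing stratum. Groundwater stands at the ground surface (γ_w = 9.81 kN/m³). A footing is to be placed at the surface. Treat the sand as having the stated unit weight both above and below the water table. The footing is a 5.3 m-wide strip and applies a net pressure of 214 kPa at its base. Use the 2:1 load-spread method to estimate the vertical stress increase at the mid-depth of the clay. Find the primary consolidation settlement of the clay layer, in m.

Mid-depth of clay below the ground surface: z = 1.9 + 6.4/2 = 5.1 m.
Total vertical stress at mid-clay: σ_v = 19.2×1.9 + 16.7×3.2 = 89.92 kPa.
Pore pressure: u = 9.81×(5.1 − 0) = 50.031 kPa.
Initial effective stress: σ'_0 = σ_v − u = 89.92 − 50.031 = 39.889 kPa.
Stress increase at mid-clay by the 2:1 spreading method:
Δσ = qB/(B+z) = 214×5.3/(5.3+5.1) = 109.06 kPa
Final effective stress: σ'_f = 39.889 + 109.06 = 148.95 kPa.
σ'_f = 148.95 ≤ σ'_p = 177 kPa, so the clay remains overconsolidated and only the recompression index applies:
S_c = C_r·H/(1+e₀)·log₁₀(σ'_f/σ'_0) = 0.066×6.4/1.9×log₁₀(148.95/39.889)
    = 0.22231 × 0.57219 = 0.1272 m

S_c ≈ 0.127 m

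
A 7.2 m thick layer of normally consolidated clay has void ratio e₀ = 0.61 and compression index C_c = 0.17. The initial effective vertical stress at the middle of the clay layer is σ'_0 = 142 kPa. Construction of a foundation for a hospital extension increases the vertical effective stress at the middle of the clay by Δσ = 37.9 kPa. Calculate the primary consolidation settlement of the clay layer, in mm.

Final effective stress: σ'_f = σ'_0 + Δσ = 142 + 37.9 = 179.9 kPa.
Normally consolidated clay, so the full stress increment lies on the virgin compression line:
S_c = C_c·H/(1+e₀)·log₁₀(σ'_f/σ'_0) = 0.17×7.2/(1+0.61)×log₁₀(179.9/142)
    = 0.76025 × 0.10274 = 0.07811 m

S_c ≈ 78.1 mm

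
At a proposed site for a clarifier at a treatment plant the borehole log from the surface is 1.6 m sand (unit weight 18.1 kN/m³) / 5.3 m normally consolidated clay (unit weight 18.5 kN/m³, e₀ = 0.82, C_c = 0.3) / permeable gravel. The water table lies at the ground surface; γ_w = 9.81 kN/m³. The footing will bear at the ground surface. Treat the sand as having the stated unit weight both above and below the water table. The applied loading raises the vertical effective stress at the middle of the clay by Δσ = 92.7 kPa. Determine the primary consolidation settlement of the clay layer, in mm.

Mid-depth of clay below the ground surface: z = 1.6 + 5.3/2 = 4.25 m.
Total vertical stress at mid-clay: σ_v = 18.1×1.6 + 18.5×2.65 = 77.985 kPa.
Pore pressure: u = 9.81×(4.25 − 0) = 41.693 kPa.
Initial effective stress: σ'_0 = σ_v − u = 77.985 − 41.693 = 36.292 kPa.
Final effective stress: σ'_f = σ'_0 + Δσ = 36.292 + 92.7 = 128.99 kPa.
Normally consolidated clay, so the full stress increment lies on the virgin compression line:
S_c = C_c·H/(1+e₀)·log₁₀(σ'_f/σ'_0) = 0.3×5.3/(1+0.82)×log₁₀(128.99/36.292)
    = 0.87363 × 0.55075 = 0.4812 m

S_c ≈ 481 mm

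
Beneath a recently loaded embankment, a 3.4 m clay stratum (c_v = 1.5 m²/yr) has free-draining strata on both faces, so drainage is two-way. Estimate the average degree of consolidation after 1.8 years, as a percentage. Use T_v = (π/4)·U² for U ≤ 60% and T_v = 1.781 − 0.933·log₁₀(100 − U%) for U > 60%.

Drainage path length: H_d = H/2 = 1.7 m (double drainage).
T_v = c_v·t/H_d² = 1.5×1.8/1.7² = 0.93426.
T_v = 0.93426 corresponds to the U > 60% branch:
U = 1 − 10^((1.781 − T_v)/0.933)/100 = 0.9192

U ≈ 91.9 %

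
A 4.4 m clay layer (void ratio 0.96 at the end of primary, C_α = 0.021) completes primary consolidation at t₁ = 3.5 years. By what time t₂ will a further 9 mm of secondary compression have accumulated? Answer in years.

t₂ ≈ 5.43 years

S_s = C_α·H/(1+e_p)·log₁₀(t₂/t₁) ⇒ log₁₀(t₂/t₁) = S_s·(1+e_p)/(C_α·H).
log₁₀(t₂/t₁) = 0.009 × (1+0.96) / (0.021×4.4) = 0.1909
t₂ = t₁ × 10^0.1909 = 3.5 × 1.552 = 5.432 years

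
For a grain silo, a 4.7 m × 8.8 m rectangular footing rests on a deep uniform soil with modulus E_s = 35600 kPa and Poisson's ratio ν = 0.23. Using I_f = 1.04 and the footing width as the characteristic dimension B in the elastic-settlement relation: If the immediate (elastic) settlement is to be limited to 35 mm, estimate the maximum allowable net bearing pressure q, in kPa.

S_e = q·B·(1−ν²)/E_s · I_f  ⇒  q = S_e·E_s / (B·(1−ν²)·I_f).
q = 0.035 × 35600 / (4.7 × 0.9471 × 1.04) = 269.1 kPa

q ≈ 269 kPa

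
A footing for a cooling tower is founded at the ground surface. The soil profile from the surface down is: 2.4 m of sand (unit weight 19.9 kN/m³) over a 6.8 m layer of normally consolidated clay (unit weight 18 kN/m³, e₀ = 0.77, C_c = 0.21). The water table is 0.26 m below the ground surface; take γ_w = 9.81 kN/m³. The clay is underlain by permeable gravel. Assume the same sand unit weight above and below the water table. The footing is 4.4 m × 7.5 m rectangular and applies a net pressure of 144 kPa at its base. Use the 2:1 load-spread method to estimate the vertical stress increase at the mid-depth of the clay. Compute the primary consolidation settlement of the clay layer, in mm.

S_c ≈ 174 mm

Mid-depth of clay below the ground surface: z = 2.4 + 6.8/2 = 5.8 m.
Total vertical stress at mid-clay: σ_v = 19.9×2.4 + 18×3.4 = 108.96 kPa.
Pore pressure: u = 9.81×(5.8 − 0.26) = 54.347 kPa.
Initial effective stress: σ'_0 = σ_v − u = 108.96 − 54.347 = 54.613 kPa.
Stress increase at mid-clay by the 2:1 spreading method:
Δσ = qBL/((B+z)(L+z)) = 144×4.4×7.5/((4.4+5.8)(7.5+5.8)) = 35.029 kPa
Final effective stress: σ'_f = σ'_0 + Δσ = 54.613 + 35.029 = 89.642 kPa.
Normally consolidated clay, so the full stress increment lies on the virgin compression line:
S_c = C_c·H/(1+e₀)·log₁₀(σ'_f/σ'_0) = 0.21×6.8/(1+0.77)×log₁₀(89.642/54.613)
    = 0.80678 × 0.21522 = 0.1736 m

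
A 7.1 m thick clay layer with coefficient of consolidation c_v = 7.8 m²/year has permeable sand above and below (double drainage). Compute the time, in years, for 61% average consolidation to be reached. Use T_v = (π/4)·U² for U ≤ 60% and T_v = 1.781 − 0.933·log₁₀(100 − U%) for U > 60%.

Drainage path length: H_d = H/2 = 3.55 m (double drainage).
U > 60%: T_v = 1.781 − 0.933·log₁₀(100 − 61) = 0.29654.
t = T_v·H_d²/c_v = 0.29654×3.55²/7.8 = 0.4791 years.

t ≈ 0.479 years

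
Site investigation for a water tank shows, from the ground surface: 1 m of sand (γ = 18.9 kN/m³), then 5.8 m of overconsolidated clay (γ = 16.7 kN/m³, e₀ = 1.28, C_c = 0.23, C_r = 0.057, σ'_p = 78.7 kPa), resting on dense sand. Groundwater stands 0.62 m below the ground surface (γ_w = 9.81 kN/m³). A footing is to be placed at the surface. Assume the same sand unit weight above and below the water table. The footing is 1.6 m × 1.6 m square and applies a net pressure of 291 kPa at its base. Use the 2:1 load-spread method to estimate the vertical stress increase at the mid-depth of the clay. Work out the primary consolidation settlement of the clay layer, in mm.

S_c ≈ 33.4 mm

Mid-depth of clay below the ground surface: z = 1 + 5.8/2 = 3.9 m.
Total vertical stress at mid-clay: σ_v = 18.9×1 + 16.7×2.9 = 67.33 kPa.
Pore pressure: u = 9.81×(3.9 − 0.62) = 32.177 kPa.
Initial effective stress: σ'_0 = σ_v − u = 67.33 − 32.177 = 35.153 kPa.
Stress increase at mid-clay by the 2:1 spreading method:
Δσ = qBL/((B+z)(L+z)) = 291×1.6×1.6/((1.6+3.9)(1.6+3.9)) = 24.627 kPa
Final effective stress: σ'_f = 35.153 + 24.627 = 59.78 kPa.
σ'_f = 59.78 ≤ σ'_p = 78.7 kPa, so the clay remains overconsolidated and only the recompression index applies:
S_c = C_r·H/(1+e₀)·log₁₀(σ'_f/σ'_0) = 0.057×5.8/2.28×log₁₀(59.78/35.153)
    = 0.145 × 0.23059 = 0.03344 m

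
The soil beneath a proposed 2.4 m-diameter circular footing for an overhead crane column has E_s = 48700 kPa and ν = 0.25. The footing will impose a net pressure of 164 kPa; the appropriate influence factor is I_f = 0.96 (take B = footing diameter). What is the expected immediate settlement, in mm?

S_e ≈ 7.27 mm

Immediate (elastic) settlement: S_e = q·B·(1−ν²)/E_s · I_f.
S_e = 164 × 2.4 × (1 − 0.25²) / 48700 × 0.96
    = 164 × 2.4 × 0.9375 / 48700 × 0.96
    = 0.007274 m = 7.274 mm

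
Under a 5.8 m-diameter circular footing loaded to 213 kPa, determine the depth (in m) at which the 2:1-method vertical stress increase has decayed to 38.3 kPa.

z ≈ 7.88 m

2:1 spreading — at depth z the loaded area has grown by z in each plan dimension:
qD²/(D+z)² = Δσ_z ⇒ z = D(√(q/Δσ_z) − 1) = 5.8×(√(213/38.3) − 1) = 7.878 m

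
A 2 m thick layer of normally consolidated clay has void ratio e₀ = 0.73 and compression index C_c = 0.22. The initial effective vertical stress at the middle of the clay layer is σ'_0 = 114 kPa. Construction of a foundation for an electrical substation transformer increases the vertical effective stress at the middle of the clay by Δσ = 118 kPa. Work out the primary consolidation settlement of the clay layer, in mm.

S_c ≈ 78.5 mm

Final effective stress: σ'_f = σ'_0 + Δσ = 114 + 118 = 232 kPa.
Normally consolidated clay, so the full stress increment lies on the virgin compression line:
S_c = C_c·H/(1+e₀)·log₁₀(σ'_f/σ'_0) = 0.22×2/(1+0.73)×log₁₀(232/114)
    = 0.25434 × 0.30858 = 0.07848 m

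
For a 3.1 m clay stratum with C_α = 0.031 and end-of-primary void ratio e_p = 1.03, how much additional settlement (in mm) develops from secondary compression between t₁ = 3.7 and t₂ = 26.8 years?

Secondary compression: S_s = C_α·H/(1+e_p)·log₁₀(t₂/t₁)
S_s = 0.031×3.1/(1+1.03)×log₁₀(26.8/3.7)
    = 0.04734 × 0.8599 = 0.04071 m

S_s ≈ 40.7 mm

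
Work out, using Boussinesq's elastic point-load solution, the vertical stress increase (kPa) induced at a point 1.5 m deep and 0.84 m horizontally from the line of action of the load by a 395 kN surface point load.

Δσ_z ≈ 42.4 kPa

Boussinesq vertical stress below a point load on an elastic half-space:
Δσ_z = 3P/(2πz²) · [1 + (r/z)²]^(−5/2)
r/z = 0.84/1.5 = 0.56; [1+(r/z)²]^(−5/2) = 0.50564.
Δσ_z = 3×395/(2π×1.5²) × 0.50564 = 83.822 × 0.50564 = 42.38 kPa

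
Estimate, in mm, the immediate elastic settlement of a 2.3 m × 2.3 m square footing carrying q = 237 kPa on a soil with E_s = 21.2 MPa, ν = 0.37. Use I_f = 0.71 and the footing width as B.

Immediate (elastic) settlement: S_e = q·B·(1−ν²)/E_s · I_f.
E_s = 21.2 MPa = 21200 kPa.
S_e = 237 × 2.3 × (1 − 0.37²) / 21200 × 0.71
    = 237 × 2.3 × 0.8631 / 21200 × 0.71
    = 0.01576 m = 15.76 mm

S_e ≈ 15.8 mm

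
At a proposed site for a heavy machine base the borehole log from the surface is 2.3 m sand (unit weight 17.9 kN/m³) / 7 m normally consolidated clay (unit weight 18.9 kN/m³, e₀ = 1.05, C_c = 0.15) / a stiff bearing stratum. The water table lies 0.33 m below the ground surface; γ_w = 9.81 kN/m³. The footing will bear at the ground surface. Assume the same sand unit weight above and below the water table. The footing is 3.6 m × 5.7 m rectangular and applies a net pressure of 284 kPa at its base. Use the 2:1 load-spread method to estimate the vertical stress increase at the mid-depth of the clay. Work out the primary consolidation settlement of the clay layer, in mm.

S_c ≈ 155 mm

Mid-depth of clay below the ground surface: z = 2.3 + 7/2 = 5.8 m.
Total vertical stress at mid-clay: σ_v = 17.9×2.3 + 18.9×3.5 = 107.32 kPa.
Pore pressure: u = 9.81×(5.8 − 0.33) = 53.661 kPa.
Initial effective stress: σ'_0 = σ_v − u = 107.32 − 53.661 = 53.659 kPa.
Stress increase at mid-clay by the 2:1 spreading method:
Δσ = qBL/((B+z)(L+z)) = 284×3.6×5.7/((3.6+5.8)(5.7+5.8)) = 53.91 kPa
Final effective stress: σ'_f = σ'_0 + Δσ = 53.659 + 53.91 = 107.57 kPa.
Normally consolidated clay, so the full stress increment lies on the virgin compression line:
S_c = C_c·H/(1+e₀)·log₁₀(σ'_f/σ'_0) = 0.15×7/(1+1.05)×log₁₀(107.57/53.659)
    = 0.5122 × 0.30205 = 0.1547 m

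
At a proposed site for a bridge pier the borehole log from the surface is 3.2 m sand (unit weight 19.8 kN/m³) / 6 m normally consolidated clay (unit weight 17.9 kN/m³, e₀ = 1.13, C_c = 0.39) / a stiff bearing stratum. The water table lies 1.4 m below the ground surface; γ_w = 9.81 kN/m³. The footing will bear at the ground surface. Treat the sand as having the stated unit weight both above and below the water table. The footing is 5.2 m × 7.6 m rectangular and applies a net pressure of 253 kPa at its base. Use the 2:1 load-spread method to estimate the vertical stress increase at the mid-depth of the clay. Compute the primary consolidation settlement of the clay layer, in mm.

S_c ≈ 308 mm

Mid-depth of clay below the ground surface: z = 3.2 + 6/2 = 6.2 m.
Total vertical stress at mid-clay: σ_v = 19.8×3.2 + 17.9×3 = 117.06 kPa.
Pore pressure: u = 9.81×(6.2 − 1.4) = 47.088 kPa.
Initial effective stress: σ'_0 = σ_v − u = 117.06 − 47.088 = 69.972 kPa.
Stress increase at mid-clay by the 2:1 spreading method:
Δσ = qBL/((B+z)(L+z)) = 253×5.2×7.6/((5.2+6.2)(7.6+6.2)) = 63.556 kPa
Final effective stress: σ'_f = σ'_0 + Δσ = 69.972 + 63.556 = 133.53 kPa.
Normally consolidated clay, so the full stress increment lies on the virgin compression line:
S_c = C_c·H/(1+e₀)·log₁₀(σ'_f/σ'_0) = 0.39×6/(1+1.13)×log₁₀(133.53/69.972)
    = 1.0986 × 0.28065 = 0.3083 m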